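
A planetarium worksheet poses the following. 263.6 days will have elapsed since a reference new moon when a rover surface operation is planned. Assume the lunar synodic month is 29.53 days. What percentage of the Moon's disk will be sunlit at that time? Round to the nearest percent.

5%

263.6/29.53 = 8.927 lunations, so 8 complete cycles and 27.36 d into the next.
Elongation θ = 360° × 27.36/29.53 ≈ 333.5°.
cos 333.5° = 0.895, so f = (1 − 0.895)/2 = 0.052, so 5%.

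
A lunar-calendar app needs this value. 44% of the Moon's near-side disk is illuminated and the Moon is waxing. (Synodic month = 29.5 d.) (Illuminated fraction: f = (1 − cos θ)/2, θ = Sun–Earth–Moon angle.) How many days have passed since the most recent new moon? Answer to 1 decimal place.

6.8 days

cos θ = 1 − 2f = 0.120, giving a principal value of 83.1°.
The Moon is waxing (0°–180°), so θ = 83.1° directly.
Age = 29.5 × 83.1°/360° ≈ 6.81 days.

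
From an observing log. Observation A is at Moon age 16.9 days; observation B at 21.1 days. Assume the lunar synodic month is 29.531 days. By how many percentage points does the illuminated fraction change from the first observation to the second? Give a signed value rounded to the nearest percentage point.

-34 pp

First observation: θ = 360°·16.9/29.531 = 206.0°, so f = 0.949.
Second observation: θ = 257.2°, f = 0.611.
Δf = 0.611 − 0.949 = -0.339, i.e. -34 pp.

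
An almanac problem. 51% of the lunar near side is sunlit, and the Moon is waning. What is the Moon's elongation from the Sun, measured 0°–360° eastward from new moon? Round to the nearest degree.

269°

From f = (1 − cos θ)/2: cos θ = 1 − 2×0.51 = -0.020; arccos → 91.1°.
Waning ⇒ past full, so θ = 360° − 91.1° = 268.9°.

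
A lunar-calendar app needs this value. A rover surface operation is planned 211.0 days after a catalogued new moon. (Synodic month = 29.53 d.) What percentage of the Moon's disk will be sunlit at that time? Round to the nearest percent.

19%

Reduce mod P: 211.0 − 7×29.53 = 4.29 d into the current lunation.
The Moon has covered 4.29/29.53 of its cycle, so θ ≈ 360° × 4.29/29.53 = 52.3°.
With cos θ = 0.612, the lit fraction is (1 − 0.612)/2 ≈ 0.194, so 19%.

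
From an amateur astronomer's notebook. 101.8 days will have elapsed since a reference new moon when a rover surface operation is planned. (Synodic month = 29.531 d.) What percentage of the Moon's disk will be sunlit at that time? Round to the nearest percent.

Reduce mod P: 101.8 − 3×29.531 = 13.21 d into the current lunation.
Phase angle: θ = 360°·(13.21 d)/(29.531 d) = 161.0°.
cos 161.0° = (-0.946), so f = (1 − (-0.946))/2 = 0.973, so 97%.

97%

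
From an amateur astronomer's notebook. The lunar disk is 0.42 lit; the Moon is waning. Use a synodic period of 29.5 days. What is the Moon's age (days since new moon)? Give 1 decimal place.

22.9 days

From f = (1 − cos θ)/2: cos θ = 1 − 2×0.42 = 0.160; arccos → 80.8°.
Waning ⇒ past full, so θ = 360° − 80.8° = 279.2°.
That fraction of the synodic month is 279.2/360 × 29.5 d ≈ 22.88 d.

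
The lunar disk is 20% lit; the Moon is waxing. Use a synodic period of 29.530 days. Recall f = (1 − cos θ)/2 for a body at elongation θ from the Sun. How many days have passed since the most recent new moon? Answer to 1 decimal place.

4.4 days

Invert f = (1 − cos θ)/2 to get cos θ = 1 − 2(0.20) = 0.600, hence θ₀ = arccos 0.600 = 53.1°.
Before full moon the principal value applies: θ = 53.1°.
That fraction of the synodic month is 53.1/360 × 29.530 d ≈ 4.36 d.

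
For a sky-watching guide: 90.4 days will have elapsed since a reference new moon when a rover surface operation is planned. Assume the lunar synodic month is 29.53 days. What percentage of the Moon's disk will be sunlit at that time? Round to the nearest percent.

4%

90.4 d spans 3 complete synodic months (3 × 29.53 = 88.59 d) plus 1.81 d.
Elongation θ = 360° × 1.81/29.53 ≈ 22.1°.
cos 22.1° = 0.927, so f = (1 − 0.927)/2 = 0.037, so 4%.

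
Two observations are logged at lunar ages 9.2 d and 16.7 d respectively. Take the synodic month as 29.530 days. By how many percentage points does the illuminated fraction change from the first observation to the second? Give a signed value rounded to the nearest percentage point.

+27 percentage points

θ₁ = 360° × 9.2/29.530 = 112.2°, f₁ = (1 − cos θ₁)/2 = 0.689.
θ₂ = 360° × 16.7/29.530 = 203.6°, f₂ = (1 − cos θ₂)/2 = 0.958.
Change = f₂ − f₁ = +0.270 → +27 percentage points.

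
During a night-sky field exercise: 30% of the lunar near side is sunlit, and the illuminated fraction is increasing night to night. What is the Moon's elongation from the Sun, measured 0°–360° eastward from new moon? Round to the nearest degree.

From f = (1 − cos θ)/2: cos θ = 1 − 2×0.30 = 0.400; arccos → 66.4°.
Waxing ⇒ before full, so θ = 66.4°.

66°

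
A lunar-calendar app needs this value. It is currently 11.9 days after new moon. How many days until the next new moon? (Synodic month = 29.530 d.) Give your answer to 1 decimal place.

17.6 days

The next new moon completes the synodic month: 29.530 − 11.9 = 17.630 days.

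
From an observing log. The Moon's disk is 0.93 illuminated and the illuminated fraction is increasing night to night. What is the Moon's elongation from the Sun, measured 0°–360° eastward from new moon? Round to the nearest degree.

cos θ = 1 − 2f = -0.860, giving a principal value of 149.3°.
Waxing ⇒ before full, so θ = 149.3°.

149°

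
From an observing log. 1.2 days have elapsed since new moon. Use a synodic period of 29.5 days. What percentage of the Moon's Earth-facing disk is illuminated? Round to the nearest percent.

Elongation θ = 360° × 1.2/29.5 ≈ 14.6°.
cos 14.6° = 0.968, so f = (1 − 0.968)/2 = 0.016, so 2%.

2%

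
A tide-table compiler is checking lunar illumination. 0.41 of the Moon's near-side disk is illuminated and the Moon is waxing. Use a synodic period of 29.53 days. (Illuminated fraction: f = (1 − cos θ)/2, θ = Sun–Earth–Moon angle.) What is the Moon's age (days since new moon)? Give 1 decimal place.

From f = (1 − cos θ)/2: cos θ = 1 − 2×0.41 = 0.180; arccos → 79.6°.
Waxing ⇒ before full, so θ = 79.6°.
At 360°/29.53 d per day, 79.6° corresponds to 6.53 days.

6.5 days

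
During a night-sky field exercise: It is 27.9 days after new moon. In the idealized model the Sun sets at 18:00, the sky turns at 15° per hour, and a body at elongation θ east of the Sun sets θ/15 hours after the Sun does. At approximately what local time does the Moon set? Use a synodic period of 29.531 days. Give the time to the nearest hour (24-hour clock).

17:00

Elongation θ = 360° × 27.9/29.531 ≈ 340.1°.
The Moon trails the Sun by θ/15 = 340.1/15 ≈ 22.67 hours.
18:00 + 22.67 h ≈ 16:40 → 17:00 to the nearest hour.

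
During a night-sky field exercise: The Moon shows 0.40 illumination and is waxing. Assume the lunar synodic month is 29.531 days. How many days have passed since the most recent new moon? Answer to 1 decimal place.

6.4 days

Invert f = (1 − cos θ)/2 to get cos θ = 1 − 2(0.40) = 0.200, hence θ₀ = arccos 0.200 = 78.5°.
Before full moon the principal value applies: θ = 78.5°.
Age = 29.531 × 78.5°/360° ≈ 6.44 days.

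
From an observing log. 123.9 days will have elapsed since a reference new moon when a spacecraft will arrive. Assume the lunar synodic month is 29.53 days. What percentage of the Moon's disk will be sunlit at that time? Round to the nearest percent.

33%

Reduce mod P: 123.9 − 4×29.53 = 5.78 d into the current lunation.
Phase angle: θ = 360°·(5.78 d)/(29.53 d) = 70.5°.
cos 70.5° = 0.334, so f = (1 − 0.334)/2 = 0.333, so 33%.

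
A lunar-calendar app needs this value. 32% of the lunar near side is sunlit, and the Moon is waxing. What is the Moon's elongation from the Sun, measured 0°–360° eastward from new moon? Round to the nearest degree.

From f = (1 − cos θ)/2: cos θ = 1 − 2×0.32 = 0.360; arccos → 68.9°.
Waxing ⇒ before full, so θ = 68.9°.

69°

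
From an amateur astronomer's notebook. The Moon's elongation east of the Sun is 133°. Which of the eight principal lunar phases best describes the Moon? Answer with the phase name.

waxing gibbous

The waxing gibbous sector spans roughly 112°–158°; 133° falls inside it.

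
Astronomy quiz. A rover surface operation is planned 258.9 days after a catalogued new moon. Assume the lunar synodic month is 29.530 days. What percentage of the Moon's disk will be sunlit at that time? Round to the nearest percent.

45%

258.9 d spans 8 complete synodic months (8 × 29.530 = 236.24 d) plus 22.66 d.
Phase angle: θ = 360°·(22.66 d)/(29.530 d) = 276.2°.
With cos θ = 0.109, the lit fraction is (1 − 0.109)/2 ≈ 0.446, so 45%.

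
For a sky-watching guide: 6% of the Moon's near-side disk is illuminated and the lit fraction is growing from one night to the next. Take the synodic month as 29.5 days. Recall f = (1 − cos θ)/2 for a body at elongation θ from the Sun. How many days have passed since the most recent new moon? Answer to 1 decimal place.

2.3 days

Invert f = (1 − cos θ)/2 to get cos θ = 1 − 2(0.06) = 0.880, hence θ₀ = arccos 0.880 = 28.4°.
Waxing ⇒ before full, so θ = 28.4°.
At 360°/29.5 d per day, 28.4° corresponds to 2.32 days.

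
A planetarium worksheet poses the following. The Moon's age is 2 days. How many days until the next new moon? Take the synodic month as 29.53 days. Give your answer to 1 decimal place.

The next new moon completes the synodic month: 29.53 − 2 = 27.530 days.

27.5 days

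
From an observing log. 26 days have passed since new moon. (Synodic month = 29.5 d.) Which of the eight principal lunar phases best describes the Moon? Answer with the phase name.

θ ≈ 360° × 26/29.5 = 317°, which falls in the waning crescent sector.

waning crescent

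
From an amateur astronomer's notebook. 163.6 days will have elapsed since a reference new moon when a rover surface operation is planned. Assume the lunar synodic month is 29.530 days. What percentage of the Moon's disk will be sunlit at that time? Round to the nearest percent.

98%

163.6 d spans 5 complete synodic months (5 × 29.530 = 147.65 d) plus 15.95 d.
The Moon has covered 15.95/29.530 of its cycle, so θ ≈ 360° × 15.95/29.530 = 194.4°.
With cos θ = (-0.968), the lit fraction is (1 − (-0.968))/2 ≈ 0.984, so 98%.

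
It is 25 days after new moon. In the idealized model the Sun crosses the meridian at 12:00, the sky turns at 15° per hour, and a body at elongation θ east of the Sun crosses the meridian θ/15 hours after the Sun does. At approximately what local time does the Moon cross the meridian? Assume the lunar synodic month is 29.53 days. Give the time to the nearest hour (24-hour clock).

The Moon has covered 25/29.53 of its cycle, so θ ≈ 360° × 25/29.53 = 304.8°.
At 15° of sky rotation per hour, 304.8° corresponds to a 20.32 h lag.
12:00 + 20.32 h ≈ 08:19 → 08:00 to the nearest hour.

08:00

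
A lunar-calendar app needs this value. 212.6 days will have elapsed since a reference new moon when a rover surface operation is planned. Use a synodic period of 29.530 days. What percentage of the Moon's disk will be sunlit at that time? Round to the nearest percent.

34%

212.6 d spans 7 complete synodic months (7 × 29.530 = 206.71 d) plus 5.89 d.
Elongation θ = 360° × 5.89/29.530 ≈ 71.8°.
cos 71.8° = 0.312, so f = (1 − 0.312)/2 = 0.344, so 34%.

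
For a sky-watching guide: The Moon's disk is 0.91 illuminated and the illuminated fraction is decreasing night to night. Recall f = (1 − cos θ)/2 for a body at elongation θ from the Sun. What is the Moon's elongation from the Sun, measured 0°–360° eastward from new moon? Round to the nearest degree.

From f = (1 − cos θ)/2: cos θ = 1 − 2×0.91 = -0.820; arccos → 145.1°.
Since the Moon is past full (waning), take the reflex angle: θ = 360° − 145.1° = 214.9°.

215°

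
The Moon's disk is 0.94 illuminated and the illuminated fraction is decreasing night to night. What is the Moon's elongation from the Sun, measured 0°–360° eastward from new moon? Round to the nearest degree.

Invert f = (1 − cos θ)/2 to get cos θ = 1 − 2(0.94) = -0.880, hence θ₀ = arccos -0.880 = 151.6°.
Since the Moon is past full (waning), take the reflex angle: θ = 360° − 151.6° = 208.4°.

208°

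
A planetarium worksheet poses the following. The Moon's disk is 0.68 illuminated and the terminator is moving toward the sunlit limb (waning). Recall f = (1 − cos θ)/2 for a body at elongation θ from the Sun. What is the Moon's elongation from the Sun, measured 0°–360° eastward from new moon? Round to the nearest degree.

249°

Invert f = (1 − cos θ)/2 to get cos θ = 1 − 2(0.68) = -0.360, hence θ₀ = arccos -0.360 = 111.1°.
Waning ⇒ past full, so θ = 360° − 111.1° = 248.9°.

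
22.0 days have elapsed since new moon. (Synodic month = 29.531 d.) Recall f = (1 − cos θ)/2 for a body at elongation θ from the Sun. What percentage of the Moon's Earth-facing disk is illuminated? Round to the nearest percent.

Phase angle: θ = 360°·(22.0 d)/(29.531 d) = 268.2°.
cos 268.2° = (-0.032), so f = (1 − (-0.032))/2 = 0.516, so 52%.

52%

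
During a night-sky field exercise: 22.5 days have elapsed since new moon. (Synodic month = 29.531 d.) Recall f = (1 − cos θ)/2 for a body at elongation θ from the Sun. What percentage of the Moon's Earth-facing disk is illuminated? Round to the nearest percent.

46%

Phase angle: θ = 360°·(22.5 d)/(29.531 d) = 274.3°.
cos 274.3° = 0.075, so f = (1 − 0.075)/2 = 0.463, so 46%.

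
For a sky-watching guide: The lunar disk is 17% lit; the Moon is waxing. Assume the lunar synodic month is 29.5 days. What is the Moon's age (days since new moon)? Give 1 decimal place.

4.0 days

cos θ = 1 − 2f = 0.660, giving a principal value of 48.7°.
Before full moon the principal value applies: θ = 48.7°.
At 360°/29.5 d per day, 48.7° corresponds to 3.99 days.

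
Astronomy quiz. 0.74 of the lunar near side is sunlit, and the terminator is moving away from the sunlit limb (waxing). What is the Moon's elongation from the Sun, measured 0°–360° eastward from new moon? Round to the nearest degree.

119°

Invert f = (1 − cos θ)/2 to get cos θ = 1 − 2(0.74) = -0.480, hence θ₀ = arccos -0.480 = 118.7°.
Before full moon the principal value applies: θ = 118.7°.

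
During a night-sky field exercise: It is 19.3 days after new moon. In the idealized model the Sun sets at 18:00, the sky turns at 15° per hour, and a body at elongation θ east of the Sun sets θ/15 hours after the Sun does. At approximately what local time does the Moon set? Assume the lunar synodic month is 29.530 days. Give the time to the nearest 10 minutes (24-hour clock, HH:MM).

The Moon has covered 19.3/29.530 of its cycle, so θ ≈ 360° × 19.3/29.530 = 235.3°.
The Moon trails the Sun by θ/15 = 235.3/15 ≈ 15.69 hours.
18:00 + 15.686 h ≈ 09:41 → 09:40 to the nearest ten minutes.

09:40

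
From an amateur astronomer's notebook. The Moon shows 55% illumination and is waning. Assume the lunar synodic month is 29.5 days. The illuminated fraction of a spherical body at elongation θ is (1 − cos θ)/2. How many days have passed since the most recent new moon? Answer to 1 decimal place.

21.7 days

From f = (1 − cos θ)/2: cos θ = 1 − 2×0.55 = -0.100; arccos → 95.7°.
Waning ⇒ past full, so θ = 360° − 95.7° = 264.3°.
That fraction of the synodic month is 264.3/360 × 29.5 d ≈ 21.65 d.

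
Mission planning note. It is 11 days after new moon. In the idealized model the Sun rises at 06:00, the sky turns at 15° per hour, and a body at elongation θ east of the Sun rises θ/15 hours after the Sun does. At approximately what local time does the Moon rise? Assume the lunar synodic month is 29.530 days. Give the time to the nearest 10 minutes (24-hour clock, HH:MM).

Phase angle: θ = 360°·(11 d)/(29.530 d) = 134.1°.
Delay after the Sun = 134.1° / (15°/h) ≈ 8.94 h.
06:00 + 8.940 h ≈ 14:56 → 15:00 to the nearest ten minutes.

15:00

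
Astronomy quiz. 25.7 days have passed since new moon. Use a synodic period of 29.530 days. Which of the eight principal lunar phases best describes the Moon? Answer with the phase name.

θ ≈ 360° × 25.7/29.530 = 313°, which falls in the waning crescent sector.

waning crescent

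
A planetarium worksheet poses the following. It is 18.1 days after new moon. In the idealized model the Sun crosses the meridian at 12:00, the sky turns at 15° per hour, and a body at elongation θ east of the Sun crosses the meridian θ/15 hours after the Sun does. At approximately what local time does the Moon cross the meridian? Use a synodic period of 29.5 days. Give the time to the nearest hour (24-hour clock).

03:00

Phase angle: θ = 360°·(18.1 d)/(29.5 d) = 220.9°.
At 15° of sky rotation per hour, 220.9° corresponds to a 14.73 h lag.
12:00 + 14.73 h ≈ 02:44 → 03:00 to the nearest hour.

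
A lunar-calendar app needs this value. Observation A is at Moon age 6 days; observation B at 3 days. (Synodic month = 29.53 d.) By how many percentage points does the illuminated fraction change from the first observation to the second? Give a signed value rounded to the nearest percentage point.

-26 percentage points

θ₁ = 360° × 6/29.53 = 73.1°, f₁ = (1 − cos θ₁)/2 = 0.355.
θ₂ = 360° × 3/29.53 = 36.6°, f₂ = (1 − cos θ₂)/2 = 0.098.
Change = f₂ − f₁ = -0.257 → -26 percentage points.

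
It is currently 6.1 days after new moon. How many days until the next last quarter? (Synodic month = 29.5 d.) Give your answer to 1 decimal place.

16.0 days

Last quarter is 0.75 of the way through the cycle: age 0.75 × 29.5 = 22.125 d.
So 16.025 days remain (22.125 − 6.1).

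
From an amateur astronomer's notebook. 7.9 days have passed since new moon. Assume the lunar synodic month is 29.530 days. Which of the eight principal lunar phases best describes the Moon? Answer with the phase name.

At 7.9/29.530 of the cycle, θ ≈ 96° — the first quarter range.

first quarter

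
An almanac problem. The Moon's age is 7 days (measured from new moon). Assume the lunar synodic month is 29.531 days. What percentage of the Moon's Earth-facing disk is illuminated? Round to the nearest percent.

Elongation θ = 360° × 7/29.531 ≈ 85.3°.
cos 85.3° = 0.081, so f = (1 − 0.081)/2 = 0.459, so 46%.

46%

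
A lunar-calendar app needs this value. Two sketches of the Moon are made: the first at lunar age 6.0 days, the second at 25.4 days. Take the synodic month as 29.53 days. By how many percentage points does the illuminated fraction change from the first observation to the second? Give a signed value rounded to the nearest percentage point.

θ₁ = 360° × 6.0/29.53 = 73.1°, f₁ = (1 − cos θ₁)/2 = 0.355.
θ₂ = 360° × 25.4/29.53 = 309.7°, f₂ = (1 − cos θ₂)/2 = 0.181.
Change = f₂ − f₁ = -0.174 → -17 percentage points.

-17 percentage points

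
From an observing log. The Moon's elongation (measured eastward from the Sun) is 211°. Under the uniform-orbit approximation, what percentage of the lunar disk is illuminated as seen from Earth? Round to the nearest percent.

Half-versine of 211°: (1 − (-0.857))/2 = 0.929, i.e. 93%.

93%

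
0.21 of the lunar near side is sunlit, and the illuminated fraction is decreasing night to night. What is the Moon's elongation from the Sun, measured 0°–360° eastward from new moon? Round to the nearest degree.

cos θ = 1 − 2f = 0.580, giving a principal value of 54.5°.
A waning Moon lies in 180°–360°, so θ = 360° − 54.5° = 305.5°.

305°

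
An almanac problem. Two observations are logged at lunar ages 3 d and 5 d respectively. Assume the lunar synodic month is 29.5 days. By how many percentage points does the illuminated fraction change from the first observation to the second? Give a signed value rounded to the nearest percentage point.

First observation: θ = 360°·3/29.5 = 36.6°, so f = 0.099.
Second observation: θ = 61.0°, f = 0.258.
Δf = 0.258 − 0.099 = +0.159, i.e. +16 pp.

+16 percentage points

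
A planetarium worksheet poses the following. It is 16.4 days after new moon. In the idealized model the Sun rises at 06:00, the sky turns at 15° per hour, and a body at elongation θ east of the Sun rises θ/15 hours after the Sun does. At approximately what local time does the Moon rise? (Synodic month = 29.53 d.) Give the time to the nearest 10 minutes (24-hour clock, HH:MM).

Elongation θ = 360° × 16.4/29.53 ≈ 199.9°.
The Moon trails the Sun by θ/15 = 199.9/15 ≈ 13.33 hours.
06:00 + 13.329 h ≈ 19:20 → 19:20 to the nearest ten minutes.

19:20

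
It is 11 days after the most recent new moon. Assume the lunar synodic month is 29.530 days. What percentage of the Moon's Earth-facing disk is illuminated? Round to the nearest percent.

Elongation θ = 360° × 11/29.530 ≈ 134.1°.
With cos θ = (-0.696), the lit fraction is (1 − (-0.696))/2 ≈ 0.848, so 85%.

85%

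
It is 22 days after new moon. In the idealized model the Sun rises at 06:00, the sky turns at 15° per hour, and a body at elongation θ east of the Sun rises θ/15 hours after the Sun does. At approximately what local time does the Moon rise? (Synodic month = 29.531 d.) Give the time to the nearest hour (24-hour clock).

The Moon has covered 22/29.531 of its cycle, so θ ≈ 360° × 22/29.531 = 268.2°.
At 15° of sky rotation per hour, 268.2° corresponds to a 17.88 h lag.
06:00 + 17.88 h ≈ 23:53 → 00:00 to the nearest hour.

00:00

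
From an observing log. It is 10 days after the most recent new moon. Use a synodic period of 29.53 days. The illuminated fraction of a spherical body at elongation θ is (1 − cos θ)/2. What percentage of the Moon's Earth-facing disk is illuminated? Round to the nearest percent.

76%

Phase angle: θ = 360°·(10 d)/(29.53 d) = 121.9°.
Illuminated fraction = (1 − cos 121.9°)/2 = (1 − (-0.529))/2 ≈ 0.764, so 76%.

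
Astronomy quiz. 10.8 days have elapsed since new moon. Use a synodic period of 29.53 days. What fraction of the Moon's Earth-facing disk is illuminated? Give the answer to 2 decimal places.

The Moon has covered 10.8/29.53 of its cycle, so θ ≈ 360° × 10.8/29.53 = 131.7°.
cos 131.7° = (-0.665), so f = (1 − (-0.665))/2 = 0.832.

0.83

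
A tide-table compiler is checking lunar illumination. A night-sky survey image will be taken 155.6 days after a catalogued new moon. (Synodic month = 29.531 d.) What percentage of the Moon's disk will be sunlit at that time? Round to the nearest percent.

56%

155.6/29.531 = 5.269 lunations, so 5 complete cycles and 7.94 d into the next.
Phase angle: θ = 360°·(7.94 d)/(29.531 d) = 96.9°.
cos 96.9° = (-0.119), so f = (1 − (-0.119))/2 = 0.560, so 56%.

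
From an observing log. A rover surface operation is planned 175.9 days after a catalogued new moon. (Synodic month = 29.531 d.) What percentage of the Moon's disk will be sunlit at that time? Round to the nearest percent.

2%

175.9/29.531 = 5.956 lunations, so 5 complete cycles and 28.25 d into the next.
Phase angle: θ = 360°·(28.25 d)/(29.531 d) = 344.3°.
cos 344.3° = 0.963, so f = (1 − 0.963)/2 = 0.019, so 2%.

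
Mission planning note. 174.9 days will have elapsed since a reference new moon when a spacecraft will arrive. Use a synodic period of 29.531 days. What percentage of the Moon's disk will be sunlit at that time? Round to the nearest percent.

6%

174.9/29.531 = 5.923 lunations, so 5 complete cycles and 27.25 d into the next.
Phase angle: θ = 360°·(27.25 d)/(29.531 d) = 332.1°.
Illuminated fraction = (1 − cos 332.1°)/2 = (1 − 0.884)/2 ≈ 0.058, so 6%.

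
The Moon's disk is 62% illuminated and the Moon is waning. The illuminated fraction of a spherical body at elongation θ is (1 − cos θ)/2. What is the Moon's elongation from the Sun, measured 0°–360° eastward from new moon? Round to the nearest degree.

256°

From f = (1 − cos θ)/2: cos θ = 1 − 2×0.62 = -0.240; arccos → 103.9°.
Since the Moon is past full (waning), take the reflex angle: θ = 360° − 103.9° = 256.1°.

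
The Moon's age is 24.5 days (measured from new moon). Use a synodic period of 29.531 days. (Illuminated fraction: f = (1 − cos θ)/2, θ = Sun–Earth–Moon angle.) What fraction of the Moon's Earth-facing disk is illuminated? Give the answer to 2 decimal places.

0.26

Phase angle: θ = 360°·(24.5 d)/(29.531 d) = 298.7°.
With cos θ = 0.480, the lit fraction is (1 − 0.480)/2 ≈ 0.260.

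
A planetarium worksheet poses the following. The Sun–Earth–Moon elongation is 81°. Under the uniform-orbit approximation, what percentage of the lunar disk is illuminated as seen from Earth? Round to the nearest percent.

42%

f = (1 − cos 81°)/2 = (1 − 0.156)/2 ≈ 0.422, i.e. 42%.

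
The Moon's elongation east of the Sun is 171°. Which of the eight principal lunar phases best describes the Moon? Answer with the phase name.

full moon

The full moon sector spans roughly 158°–202°; 171° falls inside it.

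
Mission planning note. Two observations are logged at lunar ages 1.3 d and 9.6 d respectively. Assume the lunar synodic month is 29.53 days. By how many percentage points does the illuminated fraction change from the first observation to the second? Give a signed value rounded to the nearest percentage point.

+71 pp

θ₁ = 360° × 1.3/29.53 = 15.8°, f₁ = (1 − cos θ₁)/2 = 0.019.
θ₂ = 360° × 9.6/29.53 = 117.0°, f₂ = (1 − cos θ₂)/2 = 0.727.
Change = f₂ − f₁ = +0.708 → +71 percentage points.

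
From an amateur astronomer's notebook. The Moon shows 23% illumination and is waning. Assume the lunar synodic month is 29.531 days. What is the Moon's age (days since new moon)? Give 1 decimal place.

24.8 days

cos θ = 1 − 2f = 0.540, giving a principal value of 57.3°.
Waning ⇒ past full, so θ = 360° − 57.3° = 302.7°.
Age = 29.531 × 302.7°/360° ≈ 24.83 days.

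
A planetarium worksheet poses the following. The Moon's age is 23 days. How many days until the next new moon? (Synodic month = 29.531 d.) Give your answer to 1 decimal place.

One full lunation from the last new moon is 29.531 d; remaining = 29.531 − 23 = 6.531 d.

6.5 days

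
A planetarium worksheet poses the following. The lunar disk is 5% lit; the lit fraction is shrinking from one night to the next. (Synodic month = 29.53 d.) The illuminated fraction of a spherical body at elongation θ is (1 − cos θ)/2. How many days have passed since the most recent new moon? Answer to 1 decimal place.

Invert f = (1 − cos θ)/2 to get cos θ = 1 − 2(0.05) = 0.900, hence θ₀ = arccos 0.900 = 25.8°.
Waning ⇒ past full, so θ = 360° − 25.8° = 334.2°.
Age = 29.53 × 334.2°/360° ≈ 27.41 days.

27.4 days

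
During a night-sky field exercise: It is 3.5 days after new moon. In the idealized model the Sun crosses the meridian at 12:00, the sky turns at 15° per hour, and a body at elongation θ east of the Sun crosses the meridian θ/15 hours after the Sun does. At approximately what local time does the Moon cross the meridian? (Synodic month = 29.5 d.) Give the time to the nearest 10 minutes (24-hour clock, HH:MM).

Elongation θ = 360° × 3.5/29.5 ≈ 42.7°.
The Moon trails the Sun by θ/15 = 42.7/15 ≈ 2.85 hours.
12:00 + 2.847 h ≈ 14:51 → 14:50 to the nearest ten minutes.

14:50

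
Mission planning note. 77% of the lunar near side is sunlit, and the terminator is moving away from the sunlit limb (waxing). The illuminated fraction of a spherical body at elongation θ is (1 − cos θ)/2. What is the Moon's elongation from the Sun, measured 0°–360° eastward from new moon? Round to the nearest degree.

123°

From f = (1 − cos θ)/2: cos θ = 1 − 2×0.77 = -0.540; arccos → 122.7°.
The Moon is waxing (0°–180°), so θ = 122.7° directly.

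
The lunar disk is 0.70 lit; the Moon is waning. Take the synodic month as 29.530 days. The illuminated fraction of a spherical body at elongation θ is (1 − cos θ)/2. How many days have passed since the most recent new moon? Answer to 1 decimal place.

20.2 days

Invert f = (1 − cos θ)/2 to get cos θ = 1 − 2(0.70) = -0.400, hence θ₀ = arccos -0.400 = 113.6°.
Waning ⇒ past full, so θ = 360° − 113.6° = 246.4°.
At 360°/29.530 d per day, 246.4° corresponds to 20.21 days.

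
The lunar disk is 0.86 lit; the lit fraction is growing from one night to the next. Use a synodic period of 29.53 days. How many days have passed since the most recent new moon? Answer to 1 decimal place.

11.2 days

From f = (1 − cos θ)/2: cos θ = 1 − 2×0.86 = -0.720; arccos → 136.1°.
Waxing ⇒ before full, so θ = 136.1°.
That fraction of the synodic month is 136.1/360 × 29.53 d ≈ 11.16 d.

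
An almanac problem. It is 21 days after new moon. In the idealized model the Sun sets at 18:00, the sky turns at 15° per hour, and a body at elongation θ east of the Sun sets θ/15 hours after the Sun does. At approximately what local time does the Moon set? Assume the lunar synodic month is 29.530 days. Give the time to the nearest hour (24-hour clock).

Elongation θ = 360° × 21/29.530 ≈ 256.0°.
The Moon trails the Sun by θ/15 = 256.0/15 ≈ 17.07 hours.
18:00 + 17.07 h ≈ 11:04 → 11:00 to the nearest hour.

11:00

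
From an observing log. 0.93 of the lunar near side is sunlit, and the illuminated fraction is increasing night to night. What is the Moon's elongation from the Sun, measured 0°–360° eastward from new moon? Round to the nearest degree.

From f = (1 − cos θ)/2: cos θ = 1 − 2×0.93 = -0.860; arccos → 149.3°.
Before full moon the principal value applies: θ = 149.3°.

149°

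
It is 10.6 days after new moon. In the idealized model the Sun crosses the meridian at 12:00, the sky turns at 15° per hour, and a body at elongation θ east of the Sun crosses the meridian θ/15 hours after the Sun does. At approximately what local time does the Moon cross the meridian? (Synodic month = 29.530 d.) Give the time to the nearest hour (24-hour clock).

21:00

Elongation θ = 360° × 10.6/29.530 ≈ 129.2°.
Delay after the Sun = 129.2° / (15°/h) ≈ 8.61 h.
12:00 + 8.61 h ≈ 20:37 → 21:00 to the nearest hour.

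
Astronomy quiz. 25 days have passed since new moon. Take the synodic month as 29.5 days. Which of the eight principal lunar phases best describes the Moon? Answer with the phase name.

waning crescent

θ ≈ 360° × 25/29.5 = 305°, which falls in the waning crescent sector.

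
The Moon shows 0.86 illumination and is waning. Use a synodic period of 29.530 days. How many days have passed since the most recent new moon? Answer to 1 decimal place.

18.4 days

From f = (1 − cos θ)/2: cos θ = 1 − 2×0.86 = -0.720; arccos → 136.1°.
Since the Moon is past full (waning), take the reflex angle: θ = 360° − 136.1° = 223.9°.
Age = 29.530 × 223.9°/360° ≈ 18.37 days.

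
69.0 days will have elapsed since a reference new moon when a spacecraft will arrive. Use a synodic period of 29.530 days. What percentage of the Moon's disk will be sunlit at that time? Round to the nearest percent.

Reduce mod P: 69.0 − 2×29.530 = 9.94 d into the current lunation.
Phase angle: θ = 360°·(9.94 d)/(29.530 d) = 121.2°.
cos 121.2° = (-0.518), so f = (1 − (-0.518))/2 = 0.759, so 76%.

76%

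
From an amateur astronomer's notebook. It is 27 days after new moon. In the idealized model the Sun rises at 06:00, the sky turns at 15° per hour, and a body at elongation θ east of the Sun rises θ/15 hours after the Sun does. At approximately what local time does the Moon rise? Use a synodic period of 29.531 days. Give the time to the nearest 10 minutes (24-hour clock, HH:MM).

The Moon has covered 27/29.531 of its cycle, so θ ≈ 360° × 27/29.531 = 329.1°.
The Moon trails the Sun by θ/15 = 329.1/15 ≈ 21.94 hours.
06:00 + 21.943 h ≈ 03:57 → 04:00 to the nearest ten minutes.

04:00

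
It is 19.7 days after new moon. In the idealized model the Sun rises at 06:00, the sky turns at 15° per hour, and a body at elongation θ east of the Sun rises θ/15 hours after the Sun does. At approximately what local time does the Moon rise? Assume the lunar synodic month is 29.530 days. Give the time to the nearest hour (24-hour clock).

22:00

Elongation θ = 360° × 19.7/29.530 ≈ 240.2°.
At 15° of sky rotation per hour, 240.2° corresponds to a 16.01 h lag.
06:00 + 16.01 h ≈ 22:01 → 22:00 to the nearest hour.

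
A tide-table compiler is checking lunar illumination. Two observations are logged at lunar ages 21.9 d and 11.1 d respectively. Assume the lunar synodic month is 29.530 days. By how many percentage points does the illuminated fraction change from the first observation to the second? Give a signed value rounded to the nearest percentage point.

+33 pp

First observation: θ = 360°·21.9/29.530 = 267.0°, so f = 0.526.
Second observation: θ = 135.3°, f = 0.856.
Δf = 0.856 − 0.526 = +0.329, i.e. +33 pp.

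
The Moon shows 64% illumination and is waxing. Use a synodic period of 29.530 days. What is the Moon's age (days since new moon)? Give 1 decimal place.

Invert f = (1 − cos θ)/2 to get cos θ = 1 − 2(0.64) = -0.280, hence θ₀ = arccos -0.280 = 106.3°.
Before full moon the principal value applies: θ = 106.3°.
That fraction of the synodic month is 106.3/360 × 29.530 d ≈ 8.72 d.

8.7 days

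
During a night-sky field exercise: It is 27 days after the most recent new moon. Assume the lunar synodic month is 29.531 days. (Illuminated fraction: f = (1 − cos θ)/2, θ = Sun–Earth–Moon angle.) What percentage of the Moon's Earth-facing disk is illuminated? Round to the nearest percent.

7%

Elongation θ = 360° × 27/29.531 ≈ 329.1°.
cos 329.1° = 0.858, so f = (1 − 0.858)/2 = 0.071, so 7%.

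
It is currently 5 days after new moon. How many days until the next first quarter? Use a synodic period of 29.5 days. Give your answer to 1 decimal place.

First quarter is 0.25 of the way through the cycle: age 0.25 × 29.5 = 7.375 d.
That is 7.375 − 5 = 2.375 days ahead.

2.4 days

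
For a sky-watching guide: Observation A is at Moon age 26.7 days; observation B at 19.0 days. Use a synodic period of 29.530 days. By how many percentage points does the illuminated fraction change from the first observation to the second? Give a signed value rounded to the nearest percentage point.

+72 pp

First observation: θ = 360°·26.7/29.530 = 325.5°, so f = 0.088.
Second observation: θ = 231.6°, f = 0.810.
Δf = 0.810 − 0.088 = +0.722, i.e. +72 pp.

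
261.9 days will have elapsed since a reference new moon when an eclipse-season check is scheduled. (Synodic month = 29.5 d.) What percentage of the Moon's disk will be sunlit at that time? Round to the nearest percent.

14%

261.9 d spans 8 complete synodic months (8 × 29.5 = 236.00 d) plus 25.90 d.
Elongation θ = 360° × 25.90/29.5 ≈ 316.1°.
With cos θ = 0.720, the lit fraction is (1 − 0.720)/2 ≈ 0.140, so 14%.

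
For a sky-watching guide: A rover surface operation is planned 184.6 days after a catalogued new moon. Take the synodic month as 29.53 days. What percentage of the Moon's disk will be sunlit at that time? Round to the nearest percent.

184.6/29.53 = 6.251 lunations, so 6 complete cycles and 7.42 d into the next.
Elongation θ = 360° × 7.42/29.53 ≈ 90.5°.
With cos θ = (-0.008), the lit fraction is (1 − (-0.008))/2 ≈ 0.504, so 50%.

50%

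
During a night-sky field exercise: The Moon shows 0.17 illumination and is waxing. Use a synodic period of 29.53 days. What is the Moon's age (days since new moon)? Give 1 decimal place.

From f = (1 − cos θ)/2: cos θ = 1 − 2×0.17 = 0.660; arccos → 48.7°.
Before full moon the principal value applies: θ = 48.7°.
At 360°/29.53 d per day, 48.7° corresponds to 3.99 days.

4.0 days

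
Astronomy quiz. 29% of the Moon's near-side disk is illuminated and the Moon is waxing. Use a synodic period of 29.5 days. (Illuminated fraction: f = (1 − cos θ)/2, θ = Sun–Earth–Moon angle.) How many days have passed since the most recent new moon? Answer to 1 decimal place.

cos θ = 1 − 2f = 0.420, giving a principal value of 65.2°.
Waxing ⇒ before full, so θ = 65.2°.
That fraction of the synodic month is 65.2/360 × 29.5 d ≈ 5.34 d.

5.3 days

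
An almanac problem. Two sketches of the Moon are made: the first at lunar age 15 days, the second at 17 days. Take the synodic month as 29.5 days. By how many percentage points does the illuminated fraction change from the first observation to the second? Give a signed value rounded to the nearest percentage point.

θ₁ = 360° × 15/29.5 = 183.1°, f₁ = (1 − cos θ₁)/2 = 0.999.
θ₂ = 360° × 17/29.5 = 207.5°, f₂ = (1 − cos θ₂)/2 = 0.944.
Change = f₂ − f₁ = -0.056 → -6 percentage points.

-6 percentage points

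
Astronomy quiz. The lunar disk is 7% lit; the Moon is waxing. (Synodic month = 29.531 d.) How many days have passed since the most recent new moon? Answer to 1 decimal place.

Invert f = (1 − cos θ)/2 to get cos θ = 1 − 2(0.07) = 0.860, hence θ₀ = arccos 0.860 = 30.7°.
The Moon is waxing (0°–180°), so θ = 30.7° directly.
Age = 29.531 × 30.7°/360° ≈ 2.52 days.

2.5 days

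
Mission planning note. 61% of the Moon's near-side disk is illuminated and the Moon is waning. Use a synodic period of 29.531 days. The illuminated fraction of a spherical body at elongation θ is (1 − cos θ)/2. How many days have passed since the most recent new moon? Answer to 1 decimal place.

From f = (1 − cos θ)/2: cos θ = 1 − 2×0.61 = -0.220; arccos → 102.7°.
Waning ⇒ past full, so θ = 360° − 102.7° = 257.3°.
That fraction of the synodic month is 257.3/360 × 29.531 d ≈ 21.11 d.

21.1 days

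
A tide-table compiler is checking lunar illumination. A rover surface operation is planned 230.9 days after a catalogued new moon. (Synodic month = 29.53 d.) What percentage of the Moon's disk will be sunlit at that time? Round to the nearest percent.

29%

230.9/29.53 = 7.819 lunations, so 7 complete cycles and 24.19 d into the next.
Phase angle: θ = 360°·(24.19 d)/(29.53 d) = 294.9°.
cos 294.9° = 0.421, so f = (1 − 0.421)/2 = 0.289, so 29%.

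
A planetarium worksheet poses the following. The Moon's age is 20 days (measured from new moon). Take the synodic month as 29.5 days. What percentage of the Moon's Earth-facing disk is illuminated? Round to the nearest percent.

The Moon has covered 20/29.5 of its cycle, so θ ≈ 360° × 20/29.5 = 244.1°.
With cos θ = (-0.437), the lit fraction is (1 − (-0.437))/2 ≈ 0.719, so 72%.

72%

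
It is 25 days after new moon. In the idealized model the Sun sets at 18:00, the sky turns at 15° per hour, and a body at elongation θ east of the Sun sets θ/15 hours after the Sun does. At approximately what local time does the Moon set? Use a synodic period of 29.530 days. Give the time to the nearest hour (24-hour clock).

The Moon has covered 25/29.530 of its cycle, so θ ≈ 360° × 25/29.530 = 304.8°.
At 15° of sky rotation per hour, 304.8° corresponds to a 20.32 h lag.
18:00 + 20.32 h ≈ 14:19 → 14:00 to the nearest hour.

14:00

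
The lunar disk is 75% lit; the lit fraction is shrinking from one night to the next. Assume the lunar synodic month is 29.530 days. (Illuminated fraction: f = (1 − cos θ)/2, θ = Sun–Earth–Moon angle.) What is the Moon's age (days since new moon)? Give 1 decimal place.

cos θ = 1 − 2f = -0.500, giving a principal value of 120.0°.
A waning Moon lies in 180°–360°, so θ = 360° − 120.0° = 240.0°.
That fraction of the synodic month is 240.0/360 × 29.530 d ≈ 19.69 d.

19.7 days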